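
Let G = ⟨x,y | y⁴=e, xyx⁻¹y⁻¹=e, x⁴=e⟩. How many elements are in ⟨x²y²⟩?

|⟨x²y²⟩| equals the order of x²y². Compute successive powers until reaching e:
  (x²y²)¹ = x²y², (x²y²)² = e.
The smallest positive k with (x²y²)ᵏ = e is 2, so |⟨x²y²⟩| = 2.

Answer: 2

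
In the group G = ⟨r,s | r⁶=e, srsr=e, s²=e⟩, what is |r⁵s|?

Compute successive powers until reaching e:
  (r⁵s)¹ = r⁵s, (r⁵s)² = e.
The smallest positive k with (r⁵s)ᵏ = e is 2.

Answer: 2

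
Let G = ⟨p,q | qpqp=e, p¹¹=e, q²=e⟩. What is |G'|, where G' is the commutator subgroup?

G' = [G, G] is generated by all commutators. The generator-pair commutators are: [p, q] = p².
The subgroup they normally generate is {e, p, p², p³, p⁴, p⁵, p⁶, p⁷, p⁸, p⁹, p¹⁰}, of order 11.
Check: |G/G'| = 22/11 = 2 is the order of the abelianisation.

Answer: 11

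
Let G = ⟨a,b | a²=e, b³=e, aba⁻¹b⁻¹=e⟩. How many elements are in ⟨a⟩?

|⟨a⟩| equals the order of a. Compute successive powers until reaching e:
  a¹ = a, a² = e.
The smallest positive k with aᵏ = e is 2, so |⟨a⟩| = 2.

Answer: 2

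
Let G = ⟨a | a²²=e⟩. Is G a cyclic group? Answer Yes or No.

|G| = 22. The element a has order 22 (its powers give 22 distinct elements), so ⟨a⟩ = G and G is cyclic.

Answer: Yes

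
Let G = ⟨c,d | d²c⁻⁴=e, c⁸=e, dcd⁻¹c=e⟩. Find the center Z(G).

An element z ∈ Z(G) iff z commutes with every generator.
For example c⁴ is central: (c⁴)·c = c⁵ = c·(c⁴); (c⁴)·d = d⁻¹ = d·(c⁴).
Whereas c ∉ Z(G) since c·d = cd ≠ c³d⁻¹ = d·c.
Checking each of the 16 elements this way gives Z(G) = {e, c⁴}, of order 2.

Answer: {e, c⁴}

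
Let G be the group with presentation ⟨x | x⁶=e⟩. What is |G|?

G is generated by a single element, so G is cyclic. The relator gives x⁶ = e and no smaller power is forced to be e, so the 6 powers {e, x, x², x³, x⁴, x⁵} are distinct. Hence |G| = 6.

Answer: 6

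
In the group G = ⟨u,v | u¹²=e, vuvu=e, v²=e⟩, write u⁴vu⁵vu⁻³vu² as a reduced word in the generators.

Multiply left to right, reducing at each step:
  (u⁴) · v = u⁴v
  (u⁴v) · u⁵ = u¹¹v
  (u¹¹v) · v = u¹¹
  (u¹¹) · u⁻³ = u⁸
  (u⁸) · v = u⁸v
  (u⁸v) · u² = u⁶v

Answer: u⁶v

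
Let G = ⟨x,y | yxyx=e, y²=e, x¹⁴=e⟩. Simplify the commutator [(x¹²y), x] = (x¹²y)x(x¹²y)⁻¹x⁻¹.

[(x¹²y), x] = (x¹²y)·x·(x¹²y)⁻¹·x⁻¹.
  (x¹²y) · x = x¹¹y
  (x¹¹y) · (x¹²y) = x¹³
  (x¹³) · (x¹³) = x¹²

Answer: x¹²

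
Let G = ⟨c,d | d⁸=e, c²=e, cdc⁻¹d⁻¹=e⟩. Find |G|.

Enumerate words in the generators, reducing via the relations: the distinct elements are
  {c, d, e, cd, d², d³, d⁴, d⁵, d⁶, d⁷, cd², cd³, cd⁴, cd⁵, cd⁶, cd⁷}.
No further products give new elements, so |G| = 16.

Answer: 16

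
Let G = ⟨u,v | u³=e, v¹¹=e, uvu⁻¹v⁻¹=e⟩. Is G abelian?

Each pair of generators commutes: u·v = uv = v·u. Since the generators pairwise commute, every element of G commutes with every other, so G is abelian.

Answer: Yes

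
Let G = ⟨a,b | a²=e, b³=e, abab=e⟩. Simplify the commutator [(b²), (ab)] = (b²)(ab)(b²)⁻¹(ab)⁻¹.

[(b²), (ab)] = (b²)·(ab)·(b²)⁻¹·(ab)⁻¹.
  (b²) · (ab) = ab²
  (ab²) · b = a
  a · (ab) = b

Answer: b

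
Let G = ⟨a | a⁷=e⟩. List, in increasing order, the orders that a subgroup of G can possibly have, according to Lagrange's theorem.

|G| = 7 = 7. By Lagrange's theorem the order of any subgroup divides 7; the divisors of 7 are 1, 7.

Answer: 1, 7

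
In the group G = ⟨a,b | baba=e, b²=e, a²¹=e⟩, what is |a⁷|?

Compute successive powers until reaching e:
  (a⁷)¹ = a⁷, (a⁷)² = a¹⁴, (a⁷)³ = e.
The smallest positive k with (a⁷)ᵏ = e is 3.

Answer: 3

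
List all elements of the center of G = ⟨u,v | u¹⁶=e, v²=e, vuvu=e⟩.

An element z ∈ Z(G) iff z commutes with every generator.
For example u⁸ is central: (u⁸)·u = u⁹ = u·(u⁸); (u⁸)·v = u⁸v = v·(u⁸).
Whereas u ∉ Z(G) since u·v = uv ≠ u¹⁵v = v·u.
Checking each of the 32 elements this way gives Z(G) = {e, u⁸}, of order 2.

Answer: {e, u⁸}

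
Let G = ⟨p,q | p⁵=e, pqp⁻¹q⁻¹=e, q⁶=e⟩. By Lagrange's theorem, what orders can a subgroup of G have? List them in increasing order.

|G| = 30 = 2 · 3 · 5. By Lagrange's theorem the order of any subgroup divides 30; the divisors of 30 are 1, 2, 3, 5, 6, 10, 15, 30.

Answer: 1, 2, 3, 5, 6, 10, 15, 30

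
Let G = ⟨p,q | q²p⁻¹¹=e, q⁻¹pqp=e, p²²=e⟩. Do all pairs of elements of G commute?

p·q = pq but q·p = p¹⁰q⁻¹, so p·q ≠ q·p and G is not abelian.

Answer: No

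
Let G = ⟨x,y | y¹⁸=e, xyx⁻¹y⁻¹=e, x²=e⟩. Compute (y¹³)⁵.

Compute successive powers of (y¹³), reducing at each step:
  (y¹³)²: (y¹³) · y¹³ = y⁸
  (y¹³)³: (y⁸) · y¹³ = y³
  (y¹³)⁴: (y³) · y¹³ = y¹⁶
  (y¹³)⁵: (y¹⁶) · y¹³ = y¹¹

Answer: y¹¹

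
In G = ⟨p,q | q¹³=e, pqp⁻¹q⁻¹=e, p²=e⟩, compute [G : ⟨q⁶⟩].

First find ord(q⁶) by computing successive powers:
  (q⁶)¹ = q⁶, (q⁶)² = q¹², (q⁶)³ = q⁵, (q⁶)⁴ = q¹¹, (q⁶)⁵ = q⁴, (q⁶)⁶ = q¹⁰, (q⁶)⁷ = q³, (q⁶)⁸ = q⁹, (q⁶)⁹ = q², (q⁶)¹⁰ = q⁸, (q⁶)¹¹ = q, (q⁶)¹² = q⁷, (q⁶)¹³ = e.
So |⟨q⁶⟩| = ord(q⁶) = 13. With |G| = 26, by Lagrange [G : ⟨q⁶⟩] = 26/13 = 2.

Answer: 2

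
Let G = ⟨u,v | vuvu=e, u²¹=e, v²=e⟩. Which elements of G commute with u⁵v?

⟨u⁵v⟩ ⊆ C_G(u⁵v) since powers of u⁵v commute with u⁵v; so |C_G(u⁵v)| ≥ |⟨u⁵v⟩| = 2.
By orbit–stabilizer, |C_G(u⁵v)| = |G| / |conj. class of u⁵v| = 42 / 21 = 2.
The 2 elements commuting with u⁵v are {e, u⁵v}.

Answer: {e, u⁵v}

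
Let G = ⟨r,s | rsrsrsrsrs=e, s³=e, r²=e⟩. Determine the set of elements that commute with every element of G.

An element z ∈ Z(G) iff z commutes with every generator.
For example e is central: e·r = r = r·e; e·s = s = s·e.
Whereas r ∉ Z(G) since r·s = rs ≠ sr = s·r.
Checking each of the 60 elements this way gives Z(G) = {e}, of order 1.

Answer: {e}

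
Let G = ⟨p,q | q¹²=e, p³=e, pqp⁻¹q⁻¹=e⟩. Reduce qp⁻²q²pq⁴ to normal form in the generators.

Multiply left to right, reducing at each step:
  q · p⁻² = pq
  (pq) · q² = pq³
  (pq³) · p = p²q³
  (p²q³) · q⁴ = p²q⁷

Answer: p²q⁷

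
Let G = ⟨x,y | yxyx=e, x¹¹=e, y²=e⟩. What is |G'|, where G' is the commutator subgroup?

G' = [G, G] is generated by all commutators. The generator-pair commutators are: [x, y] = x².
The subgroup they normally generate is {e, x, x², x³, x⁴, x⁵, x⁶, x⁷, x⁸, x⁹, x¹⁰}, of order 11.
Check: |G/G'| = 22/11 = 2 is the order of the abelianisation.

Answer: 11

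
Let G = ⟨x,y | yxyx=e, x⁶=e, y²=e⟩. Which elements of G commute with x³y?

⟨x³y⟩ ⊆ C_G(x³y) since powers of x³y commute with x³y; so |C_G(x³y)| ≥ |⟨x³y⟩| = 2.
By orbit–stabilizer, |C_G(x³y)| = |G| / |conj. class of x³y| = 12 / 3 = 4.
The 4 elements commuting with x³y are {e, x³, y, x³y}.

Answer: {e, x³, y, x³y}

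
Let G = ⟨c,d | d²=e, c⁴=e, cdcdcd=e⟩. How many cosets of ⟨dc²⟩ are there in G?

First find ord(dc²) by computing successive powers:
  (dc²)¹ = dc², (dc²)² = c²dc²d, (dc²)³ = c²d, (dc²)⁴ = e.
So |⟨dc²⟩| = ord(dc²) = 4. With |G| = 24, by Lagrange [G : ⟨dc²⟩] = 24/4 = 6.

Answer: 6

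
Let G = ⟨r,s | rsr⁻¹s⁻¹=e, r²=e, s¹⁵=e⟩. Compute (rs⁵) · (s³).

Compute (rs⁵) · (s³) by multiplying left to right and reducing via the relations at each step:
  (rs⁵) · s³ = rs⁸

Answer: rs⁸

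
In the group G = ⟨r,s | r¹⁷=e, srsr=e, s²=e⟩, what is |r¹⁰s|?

Compute successive powers until reaching e:
  (r¹⁰s)¹ = r¹⁰s, (r¹⁰s)² = e.
The smallest positive k with (r¹⁰s)ᵏ = e is 2.

Answer: 2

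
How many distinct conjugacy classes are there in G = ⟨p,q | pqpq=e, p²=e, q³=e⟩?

The conjugacy classes (representative and size) are:
  [e] (size 1), [pq²] (size 3), [q²] (size 2).
Class equation: 1 + 3 + 2 = 6 = |G|. So G has 3 conjugacy classes.

Answer: 3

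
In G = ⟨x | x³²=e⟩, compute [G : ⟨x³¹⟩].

First find ord(x³¹) by computing successive powers:
  (x³¹)¹ = x³¹, (x³¹)² = x³⁰, (x³¹)³ = x²⁹, (x³¹)⁴ = x²⁸, (x³¹)⁵ = x²⁷, (x³¹)⁶ = x²⁶, (x³¹)⁷ = x²⁵, (x³¹)⁸ = x²⁴, (x³¹)⁹ = x²³, (x³¹)¹⁰ = x²², (x³¹)¹¹ = x²¹, (x³¹)¹² = x²⁰, (x³¹)¹³ = x¹⁹, (x³¹)¹⁴ = x¹⁸, (x³¹)¹⁵ = x¹⁷, (x³¹)¹⁶ = x¹⁶, (x³¹)¹⁷ = x¹⁵, (x³¹)¹⁸ = x¹⁴, (x³¹)¹⁹ = x¹³, (x³¹)²⁰ = x¹², (x³¹)²¹ = x¹¹, (x³¹)²² = x¹⁰, (x³¹)²³ = x⁹, (x³¹)²⁴ = x⁸, (x³¹)²⁵ = x⁷, (x³¹)²⁶ = x⁶, (x³¹)²⁷ = x⁵, (x³¹)²⁸ = x⁴, (x³¹)²⁹ = x³, (x³¹)³⁰ = x², (x³¹)³¹ = x, (x³¹)³² = e.
So |⟨x³¹⟩| = ord(x³¹) = 32. With |G| = 32, by Lagrange [G : ⟨x³¹⟩] = 32/32 = 1.

Answer: 1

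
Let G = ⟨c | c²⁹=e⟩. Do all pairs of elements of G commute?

G has a single generator, so G is cyclic and hence abelian.

Answer: Yes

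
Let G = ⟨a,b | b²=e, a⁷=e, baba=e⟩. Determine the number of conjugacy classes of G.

The conjugacy classes (representative and size) are:
  [e] (size 1), [a⁶] (size 2), [a⁵] (size 2), [a⁴] (size 2), [ab] (size 7).
Class equation: 1 + 2 + 2 + 2 + 7 = 14 = |G|. So G has 5 conjugacy classes.

Answer: 5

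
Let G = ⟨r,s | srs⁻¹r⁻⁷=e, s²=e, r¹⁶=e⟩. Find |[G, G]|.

G' = [G, G] is generated by all commutators. The generator-pair commutators are: [r, s] = r¹⁰.
The subgroup they normally generate is {e, r², r⁴, r⁶, r⁸, r¹⁰, r¹², r¹⁴}, of order 8.
Check: |G/G'| = 32/8 = 4 is the order of the abelianisation.

Answer: 8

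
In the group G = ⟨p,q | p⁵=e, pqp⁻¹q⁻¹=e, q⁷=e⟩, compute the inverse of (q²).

The order of (q²) is 7 (smallest k with (q²)ᵏ = e), so (q²)⁻¹ = (q²)⁶ = q⁵.
Check: (q²) · (q⁵) → (q²) · q⁵ = e, giving e as required.

Answer: q⁵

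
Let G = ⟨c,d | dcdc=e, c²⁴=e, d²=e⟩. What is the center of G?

An element z ∈ Z(G) iff z commutes with every generator.
For example c¹² is central: (c¹²)·c = c¹³ = c·(c¹²); (c¹²)·d = c¹²d = d·(c¹²).
Whereas c ∉ Z(G) since c·d = cd ≠ c²³d = d·c.
Checking each of the 48 elements this way gives Z(G) = {e, c¹²}, of order 2.

Answer: {e, c¹²}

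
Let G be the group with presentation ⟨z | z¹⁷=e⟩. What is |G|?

G is generated by a single element, so G is cyclic. The relator gives z¹⁷ = e and no smaller power is forced to be e, so the 17 powers {e, z, z², z³, z⁴, z⁵, z⁶, z⁷, z⁸, z⁹, z¹², z¹³, z¹¹, z¹⁰, z¹⁴, z¹⁵, z¹⁶} are distinct. Hence |G| = 17.

Answer: 17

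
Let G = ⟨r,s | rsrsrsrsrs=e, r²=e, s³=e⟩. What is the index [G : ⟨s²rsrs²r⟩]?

First find ord(s²rsrs²r) by computing successive powers:
  (s²rsrs²r)¹ = s²rsrs²r, (s²rsrs²r)² = rsrs²rs, (s²rsrs²r)³ = e.
So |⟨s²rsrs²r⟩| = ord(s²rsrs²r) = 3. With |G| = 60, by Lagrange [G : ⟨s²rsrs²r⟩] = 60/3 = 20.

Answer: 20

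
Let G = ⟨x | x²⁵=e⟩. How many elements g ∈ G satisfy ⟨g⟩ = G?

G is cyclic of order 25. An element generates G iff its order is 25, and a cyclic group of order 25 has exactly φ(25) = 20 such elements.

Answer: 20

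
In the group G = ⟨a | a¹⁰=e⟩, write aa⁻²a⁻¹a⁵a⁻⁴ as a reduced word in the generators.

Multiply left to right, reducing at each step:
  a · a⁻² = a⁹
  (a⁹) · a⁻¹ = a⁸
  (a⁸) · a⁵ = a³
  (a³) · a⁻⁴ = a⁹

Answer: a⁹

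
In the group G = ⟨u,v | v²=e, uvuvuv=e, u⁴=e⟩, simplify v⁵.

Compute successive powers of v, reducing at each step:
  v²: v · v = e
  v³: e · v = v
  v⁴: v · v = e
  v⁵: e · v = v

Answer: v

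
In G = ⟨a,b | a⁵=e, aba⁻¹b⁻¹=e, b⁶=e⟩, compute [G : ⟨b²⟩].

First find ord(b²) by computing successive powers:
  (b²)¹ = b², (b²)² = b⁴, (b²)³ = e.
So |⟨b²⟩| = ord(b²) = 3. With |G| = 30, by Lagrange [G : ⟨b²⟩] = 30/3 = 10.

Answer: 10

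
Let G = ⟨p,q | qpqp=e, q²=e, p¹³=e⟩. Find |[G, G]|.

G' = [G, G] is generated by all commutators. The generator-pair commutators are: [p, q] = p².
The subgroup they normally generate is {e, p, p², p³, p⁴, p⁵, p⁶, p⁷, p⁸, p⁹, p¹⁰, p¹¹, p¹²}, of order 13.
Check: |G/G'| = 26/13 = 2 is the order of the abelianisation.

Answer: 13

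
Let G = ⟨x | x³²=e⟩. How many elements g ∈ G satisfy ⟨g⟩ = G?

G is cyclic of order 32. An element generates G iff its order is 32, and a cyclic group of order 32 has exactly φ(32) = 16 such elements.

Answer: 16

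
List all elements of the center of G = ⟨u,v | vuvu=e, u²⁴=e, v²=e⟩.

An element z ∈ Z(G) iff z commutes with every generator.
For example u¹² is central: (u¹²)·u = u¹³ = u·(u¹²); (u¹²)·v = u¹²v = v·(u¹²).
Whereas u ∉ Z(G) since u·v = uv ≠ u²³v = v·u.
Checking each of the 48 elements this way gives Z(G) = {e, u¹²}, of order 2.

Answer: {e, u¹²}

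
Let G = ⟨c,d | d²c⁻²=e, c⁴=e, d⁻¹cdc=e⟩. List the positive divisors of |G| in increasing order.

|G| = 8 = 2³. By Lagrange's theorem the order of any subgroup divides 8; the divisors of 8 are 1, 2, 4, 8.

Answer: 1, 2, 4, 8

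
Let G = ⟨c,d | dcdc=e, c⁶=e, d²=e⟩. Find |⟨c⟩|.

|⟨c⟩| equals the order of c. Compute successive powers until reaching e:
  c¹ = c, c² = c², c³ = c³, c⁴ = c⁴, c⁵ = c⁵, c⁶ = e.
The smallest positive k with cᵏ = e is 6, so |⟨c⟩| = 6.

Answer: 6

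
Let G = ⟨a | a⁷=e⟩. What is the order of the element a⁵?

Compute successive powers until reaching e:
  (a⁵)¹ = a⁵, (a⁵)² = a³, (a⁵)³ = a, (a⁵)⁴ = a⁶, (a⁵)⁵ = a⁴, (a⁵)⁶ = a², (a⁵)⁷ = e.
The smallest positive k with (a⁵)ᵏ = e is 7.

Answer: 7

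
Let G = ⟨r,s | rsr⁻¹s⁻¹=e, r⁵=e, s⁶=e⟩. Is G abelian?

Each pair of generators commutes: r·s = rs = s·r. Since the generators pairwise commute, every element of G commutes with every other, so G is abelian.

Answer: Yes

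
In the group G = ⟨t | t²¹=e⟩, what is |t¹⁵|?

Compute successive powers until reaching e:
  (t¹⁵)¹ = t¹⁵, (t¹⁵)² = t⁹, (t¹⁵)³ = t³, (t¹⁵)⁴ = t¹⁸, (t¹⁵)⁵ = t¹², (t¹⁵)⁶ = t⁶, (t¹⁵)⁷ = e.
The smallest positive k with (t¹⁵)ᵏ = e is 7.

Answer: 7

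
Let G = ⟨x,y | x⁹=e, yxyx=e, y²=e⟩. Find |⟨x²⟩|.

|⟨x²⟩| equals the order of x². Compute successive powers until reaching e:
  (x²)¹ = x², (x²)² = x⁴, (x²)³ = x⁶, (x²)⁴ = x⁸, (x²)⁵ = x, (x²)⁶ = x³, (x²)⁷ = x⁵, (x²)⁸ = x⁷, (x²)⁹ = e.
The smallest positive k with (x²)ᵏ = e is 9, so |⟨x²⟩| = 9.

Answer: 9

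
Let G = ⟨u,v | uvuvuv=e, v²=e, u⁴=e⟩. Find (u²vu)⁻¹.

The order of (u²vu) is 3 (smallest k with (u²vu)ᵏ = e), so (u²vu)⁻¹ = (u²vu)² = u³vu².
Check: (u²vu) · (u³vu²) → (u²vu) · u³ = u²v;   (u²v) · v = u²;   (u²) · u² = e, giving e as required.

Answer: u³vu²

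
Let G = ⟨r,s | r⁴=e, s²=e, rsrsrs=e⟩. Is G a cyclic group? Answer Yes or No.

Every cyclic group is abelian. But r·s = rs while s·r = sr, so r·s ≠ s·r and G is not abelian. Hence G is not cyclic.

Answer: No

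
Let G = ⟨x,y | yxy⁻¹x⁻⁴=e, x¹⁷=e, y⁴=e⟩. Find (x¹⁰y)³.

Compute successive powers of (x¹⁰y), reducing at each step:
  (x¹⁰y)²: (x¹⁰y) · x¹⁰ = x¹⁶y;   (x¹⁶y) · y = x¹⁶y²
  (x¹⁰y)³: (x¹⁶y²) · x¹⁰ = x⁶y²;   (x⁶y²) · y = x⁶y³

Answer: x⁶y³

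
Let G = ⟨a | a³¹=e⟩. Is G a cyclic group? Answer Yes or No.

|G| = 31. The element a has order 31 (its powers give 31 distinct elements), so ⟨a⟩ = G and G is cyclic.

Answer: Yes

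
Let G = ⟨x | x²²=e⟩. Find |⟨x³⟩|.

|⟨x³⟩| equals the order of x³. Compute successive powers until reaching e:
  (x³)¹ = x³, (x³)² = x⁶, (x³)³ = x⁹, (x³)⁴ = x¹², (x³)⁵ = x¹⁵, (x³)⁶ = x¹⁸, (x³)⁷ = x²¹, (x³)⁸ = x², (x³)⁹ = x⁵, (x³)¹⁰ = x⁸, (x³)¹¹ = x¹¹, (x³)¹² = x¹⁴, (x³)¹³ = x¹⁷, (x³)¹⁴ = x²⁰, (x³)¹⁵ = x, (x³)¹⁶ = x⁴, (x³)¹⁷ = x⁷, (x³)¹⁸ = x¹⁰, (x³)¹⁹ = x¹³, (x³)²⁰ = x¹⁶, (x³)²¹ = x¹⁹, (x³)²² = e.
The smallest positive k with (x³)ᵏ = e is 22, so |⟨x³⟩| = 22.

Answer: 22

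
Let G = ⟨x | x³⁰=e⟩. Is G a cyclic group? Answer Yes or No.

|G| = 30. The element x has order 30 (its powers give 30 distinct elements), so ⟨x⟩ = G and G is cyclic.

Answer: Yes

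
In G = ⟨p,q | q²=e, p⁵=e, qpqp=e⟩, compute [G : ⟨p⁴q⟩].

First find ord(p⁴q) by computing successive powers:
  (p⁴q)¹ = p⁴q, (p⁴q)² = e.
So |⟨p⁴q⟩| = ord(p⁴q) = 2. With |G| = 10, by Lagrange [G : ⟨p⁴q⟩] = 10/2 = 5.

Answer: 5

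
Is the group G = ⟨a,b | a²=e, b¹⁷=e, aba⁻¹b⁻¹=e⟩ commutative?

Each pair of generators commutes: a·b = ab = b·a. Since the generators pairwise commute, every element of G commutes with every other, so G is abelian.

Answer: Yes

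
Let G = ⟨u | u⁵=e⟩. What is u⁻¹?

The order of u is 5 (smallest k with uᵏ = e), so u⁻¹ = u⁴ = u⁴.
Check: u · (u⁴) → u · u⁴ = e, giving e as required.

Answer: u⁴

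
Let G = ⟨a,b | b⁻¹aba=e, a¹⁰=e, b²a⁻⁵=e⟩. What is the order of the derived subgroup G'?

G' = [G, G] is generated by all commutators. The generator-pair commutators are: [a, b] = a².
The subgroup they normally generate is {e, a², a⁴, a⁶, a⁸}, of order 5.
Check: |G/G'| = 20/5 = 4 is the order of the abelianisation.

Answer: 5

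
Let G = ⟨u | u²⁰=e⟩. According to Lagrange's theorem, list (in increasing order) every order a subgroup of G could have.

|G| = 20 = 2² · 5. By Lagrange's theorem the order of any subgroup divides 20; the divisors of 20 are 1, 2, 4, 5, 10, 20.

Answer: 1, 2, 4, 5, 10, 20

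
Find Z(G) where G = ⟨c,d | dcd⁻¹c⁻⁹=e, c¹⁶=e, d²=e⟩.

An element z ∈ Z(G) iff z commutes with every generator.
For example c² is central: (c²)·c = c³ = c·(c²); (c²)·d = c²d = d·(c²).
Whereas c ∉ Z(G) since c·d = cd ≠ c⁹d = d·c.
Checking each of the 32 elements this way gives Z(G) = {e, c², c⁴, c⁶, c⁸, c¹⁰, c¹², c¹⁴}, of order 8.

Answer: {e, c², c⁴, c⁶, c⁸, c¹⁰, c¹², c¹⁴}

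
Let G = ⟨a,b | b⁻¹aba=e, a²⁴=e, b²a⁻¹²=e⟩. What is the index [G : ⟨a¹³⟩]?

First find ord(a¹³) by computing successive powers:
  (a¹³)¹ = a¹³, (a¹³)² = a², (a¹³)³ = a¹⁵, (a¹³)⁴ = a⁴, (a¹³)⁵ = a¹⁷, (a¹³)⁶ = a⁶, (a¹³)⁷ = a¹⁹, (a¹³)⁸ = a⁸, (a¹³)⁹ = a²¹, (a¹³)¹⁰ = a¹⁰, (a¹³)¹¹ = a²³, (a¹³)¹² = a¹², (a¹³)¹³ = a, (a¹³)¹⁴ = a¹⁴, (a¹³)¹⁵ = a³, (a¹³)¹⁶ = a¹⁶, (a¹³)¹⁷ = a⁵, (a¹³)¹⁸ = a¹⁸, (a¹³)¹⁹ = a⁷, (a¹³)²⁰ = a²⁰, (a¹³)²¹ = a⁹, (a¹³)²² = a²², (a¹³)²³ = a¹¹, (a¹³)²⁴ = e.
So |⟨a¹³⟩| = ord(a¹³) = 24. With |G| = 48, by Lagrange [G : ⟨a¹³⟩] = 48/24 = 2.

Answer: 2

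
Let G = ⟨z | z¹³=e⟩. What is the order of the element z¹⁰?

Compute successive powers until reaching e:
  (z¹⁰)¹ = z¹⁰, (z¹⁰)² = z⁷, (z¹⁰)³ = z⁴, (z¹⁰)⁴ = z, (z¹⁰)⁵ = z¹¹, (z¹⁰)⁶ = z⁸, (z¹⁰)⁷ = z⁵, (z¹⁰)⁸ = z², (z¹⁰)⁹ = z¹², (z¹⁰)¹⁰ = z⁹, (z¹⁰)¹¹ = z⁶, (z¹⁰)¹² = z³, (z¹⁰)¹³ = e.
The smallest positive k with (z¹⁰)ᵏ = e is 13.

Answer: 13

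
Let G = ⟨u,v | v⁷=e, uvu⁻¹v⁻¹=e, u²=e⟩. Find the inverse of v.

The order of v is 7 (smallest k with vᵏ = e), so v⁻¹ = v⁶ = v⁶.
Check: v · (v⁶) → v · v⁶ = e, giving e as required.

Answer: v⁶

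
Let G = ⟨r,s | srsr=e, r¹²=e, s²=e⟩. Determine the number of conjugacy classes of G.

The conjugacy classes (representative and size) are:
  [e] (size 1), [r¹¹] (size 2), [r²] (size 2), [r⁹] (size 2), [r⁴] (size 2), [r⁵] (size 2), [r⁶] (size 1), [s] (size 6), [rs] (size 6).
Class equation: 1 + 2 + 2 + 2 + 2 + 2 + 1 + 6 + 6 = 24 = |G|. So G has 9 conjugacy classes.

Answer: 9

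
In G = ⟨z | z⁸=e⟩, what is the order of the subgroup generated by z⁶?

|⟨z⁶⟩| equals the order of z⁶. Compute successive powers until reaching e:
  (z⁶)¹ = z⁶, (z⁶)² = z⁴, (z⁶)³ = z², (z⁶)⁴ = e.
The smallest positive k with (z⁶)ᵏ = e is 4, so |⟨z⁶⟩| = 4.

Answer: 4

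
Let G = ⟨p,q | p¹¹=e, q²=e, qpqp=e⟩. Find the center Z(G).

An element z ∈ Z(G) iff z commutes with every generator.
For example e is central: e·p = p = p·e; e·q = q = q·e.
Whereas p ∉ Z(G) since p·q = pq ≠ p¹⁰q = q·p.
Checking each of the 22 elements this way gives Z(G) = {e}, of order 1.

Answer: {e}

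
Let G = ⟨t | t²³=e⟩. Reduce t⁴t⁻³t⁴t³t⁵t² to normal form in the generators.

Multiply left to right, reducing at each step:
  (t⁴) · t⁻³ = t
  t · t⁴ = t⁵
  (t⁵) · t³ = t⁸
  (t⁸) · t⁵ = t¹³
  (t¹³) · t² = t¹⁵

Answer: t¹⁵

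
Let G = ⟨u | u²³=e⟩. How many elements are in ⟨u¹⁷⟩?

|⟨u¹⁷⟩| equals the order of u¹⁷. Compute successive powers until reaching e:
  (u¹⁷)¹ = u¹⁷, (u¹⁷)² = u¹¹, (u¹⁷)³ = u⁵, (u¹⁷)⁴ = u²², (u¹⁷)⁵ = u¹⁶, (u¹⁷)⁶ = u¹⁰, (u¹⁷)⁷ = u⁴, (u¹⁷)⁸ = u²¹, (u¹⁷)⁹ = u¹⁵, (u¹⁷)¹⁰ = u⁹, (u¹⁷)¹¹ = u³, (u¹⁷)¹² = u²⁰, (u¹⁷)¹³ = u¹⁴, (u¹⁷)¹⁴ = u⁸, (u¹⁷)¹⁵ = u², (u¹⁷)¹⁶ = u¹⁹, (u¹⁷)¹⁷ = u¹³, (u¹⁷)¹⁸ = u⁷, (u¹⁷)¹⁹ = u, (u¹⁷)²⁰ = u¹⁸, (u¹⁷)²¹ = u¹², (u¹⁷)²² = u⁶, (u¹⁷)²³ = e.
The smallest positive k with (u¹⁷)ᵏ = e is 23, so |⟨u¹⁷⟩| = 23.

Answer: 23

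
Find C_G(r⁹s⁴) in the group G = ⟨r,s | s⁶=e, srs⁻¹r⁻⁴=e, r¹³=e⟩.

⟨r⁹s⁴⟩ ⊆ C_G(r⁹s⁴) since powers of r⁹s⁴ commute with r⁹s⁴; so |C_G(r⁹s⁴)| ≥ |⟨r⁹s⁴⟩| = 3.
By orbit–stabilizer, |C_G(r⁹s⁴)| = |G| / |conj. class of r⁹s⁴| = 78 / 13 = 6.
The 6 elements commuting with r⁹s⁴ are {e, rs³, r⁵s, r²s⁵, r⁹s⁴, r¹²s²}.

Answer: {e, rs³, r⁵s, r²s⁵, r⁹s⁴, r¹²s²}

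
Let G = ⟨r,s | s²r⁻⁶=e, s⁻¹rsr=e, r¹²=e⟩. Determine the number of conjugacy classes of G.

The conjugacy classes (representative and size) are:
  [e] (size 1), [r¹¹] (size 2), [r²] (size 2), [r⁹] (size 2), [r⁴] (size 2), [r⁵] (size 2), [r⁶] (size 1), [r²s] (size 6), [rs] (size 6).
Class equation: 1 + 2 + 2 + 2 + 2 + 2 + 1 + 6 + 6 = 24 = |G|. So G has 9 conjugacy classes.

Answer: 9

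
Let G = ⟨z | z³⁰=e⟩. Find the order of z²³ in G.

Compute successive powers until reaching e:
  (z²³)¹ = z²³, (z²³)² = z¹⁶, (z²³)³ = z⁹, (z²³)⁴ = z², (z²³)⁵ = z²⁵, (z²³)⁶ = z¹⁸, (z²³)⁷ = z¹¹, (z²³)⁸ = z⁴, (z²³)⁹ = z²⁷, (z²³)¹⁰ = z²⁰, (z²³)¹¹ = z¹³, (z²³)¹² = z⁶, (z²³)¹³ = z²⁹, (z²³)¹⁴ = z²², (z²³)¹⁵ = z¹⁵, (z²³)¹⁶ = z⁸, (z²³)¹⁷ = z, (z²³)¹⁸ = z²⁴, (z²³)¹⁹ = z¹⁷, (z²³)²⁰ = z¹⁰, (z²³)²¹ = z³, (z²³)²² = z²⁶, (z²³)²³ = z¹⁹, (z²³)²⁴ = z¹², (z²³)²⁵ = z⁵, (z²³)²⁶ = z²⁸, (z²³)²⁷ = z²¹, (z²³)²⁸ = z¹⁴, (z²³)²⁹ = z⁷, (z²³)³⁰ = e.
The smallest positive k with (z²³)ᵏ = e is 30.

Answer: 30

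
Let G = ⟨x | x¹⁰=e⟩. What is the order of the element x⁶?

Compute successive powers until reaching e:
  (x⁶)¹ = x⁶, (x⁶)² = x², (x⁶)³ = x⁸, (x⁶)⁴ = x⁴, (x⁶)⁵ = e.
The smallest positive k with (x⁶)ᵏ = e is 5.

Answer: 5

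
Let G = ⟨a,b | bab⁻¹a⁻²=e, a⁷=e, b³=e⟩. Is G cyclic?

Every cyclic group is abelian. But a·b = ab while b·a = a²b, so a·b ≠ b·a and G is not abelian. Hence G is not cyclic.

Answer: No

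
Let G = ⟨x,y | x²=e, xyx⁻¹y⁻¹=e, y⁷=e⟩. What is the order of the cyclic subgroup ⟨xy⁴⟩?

|⟨xy⁴⟩| equals the order of xy⁴. Compute successive powers until reaching e:
  (xy⁴)¹ = xy⁴, (xy⁴)² = y, (xy⁴)³ = xy⁵, (xy⁴)⁴ = y², (xy⁴)⁵ = xy⁶, (xy⁴)⁶ = y³, (xy⁴)⁷ = x, (xy⁴)⁸ = y⁴, (xy⁴)⁹ = xy, (xy⁴)¹⁰ = y⁵, (xy⁴)¹¹ = xy², (xy⁴)¹² = y⁶, (xy⁴)¹³ = xy³, (xy⁴)¹⁴ = e.
The smallest positive k with (xy⁴)ᵏ = e is 14, so |⟨xy⁴⟩| = 14.

Answer: 14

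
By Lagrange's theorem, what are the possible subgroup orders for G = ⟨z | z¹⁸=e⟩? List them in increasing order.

|G| = 18 = 2 · 3². By Lagrange's theorem the order of any subgroup divides 18; the divisors of 18 are 1, 2, 3, 6, 9, 18.

Answer: 1, 2, 3, 6, 9, 18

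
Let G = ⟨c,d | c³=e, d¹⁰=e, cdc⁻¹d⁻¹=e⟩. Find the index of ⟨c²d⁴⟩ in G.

First find ord(c²d⁴) by computing successive powers:
  (c²d⁴)¹ = c²d⁴, (c²d⁴)² = cd⁸, (c²d⁴)³ = d², (c²d⁴)⁴ = c²d⁶, (c²d⁴)⁵ = c, (c²d⁴)⁶ = d⁴, (c²d⁴)⁷ = c²d⁸, (c²d⁴)⁸ = cd², (c²d⁴)⁹ = d⁶, (c²d⁴)¹⁰ = c², (c²d⁴)¹¹ = cd⁴, (c²d⁴)¹² = d⁸, (c²d⁴)¹³ = c²d², (c²d⁴)¹⁴ = cd⁶, (c²d⁴)¹⁵ = e.
So |⟨c²d⁴⟩| = ord(c²d⁴) = 15. With |G| = 30, by Lagrange [G : ⟨c²d⁴⟩] = 30/15 = 2.

Answer: 2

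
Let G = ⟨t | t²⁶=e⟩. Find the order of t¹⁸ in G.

Compute successive powers until reaching e:
  (t¹⁸)¹ = t¹⁸, (t¹⁸)² = t¹⁰, (t¹⁸)³ = t², (t¹⁸)⁴ = t²⁰, (t¹⁸)⁵ = t¹², (t¹⁸)⁶ = t⁴, (t¹⁸)⁷ = t²², (t¹⁸)⁸ = t¹⁴, (t¹⁸)⁹ = t⁶, (t¹⁸)¹⁰ = t²⁴, (t¹⁸)¹¹ = t¹⁶, (t¹⁸)¹² = t⁸, (t¹⁸)¹³ = e.
The smallest positive k with (t¹⁸)ᵏ = e is 13.

Answer: 13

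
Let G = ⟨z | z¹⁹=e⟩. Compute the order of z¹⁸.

Compute successive powers until reaching e:
  (z¹⁸)¹ = z¹⁸, (z¹⁸)² = z¹⁷, (z¹⁸)³ = z¹⁶, (z¹⁸)⁴ = z¹⁵, (z¹⁸)⁵ = z¹⁴, (z¹⁸)⁶ = z¹³, (z¹⁸)⁷ = z¹², (z¹⁸)⁸ = z¹¹, (z¹⁸)⁹ = z¹⁰, (z¹⁸)¹⁰ = z⁹, (z¹⁸)¹¹ = z⁸, (z¹⁸)¹² = z⁷, (z¹⁸)¹³ = z⁶, (z¹⁸)¹⁴ = z⁵, (z¹⁸)¹⁵ = z⁴, (z¹⁸)¹⁶ = z³, (z¹⁸)¹⁷ = z², (z¹⁸)¹⁸ = z, (z¹⁸)¹⁹ = e.
The smallest positive k with (z¹⁸)ᵏ = e is 19.

Answer: 19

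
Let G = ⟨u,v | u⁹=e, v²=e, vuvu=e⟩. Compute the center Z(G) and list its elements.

An element z ∈ Z(G) iff z commutes with every generator.
For example e is central: e·u = u = u·e; e·v = v = v·e.
Whereas u ∉ Z(G) since u·v = uv ≠ u⁸v = v·u.
Checking each of the 18 elements this way gives Z(G) = {e}, of order 1.

Answer: {e}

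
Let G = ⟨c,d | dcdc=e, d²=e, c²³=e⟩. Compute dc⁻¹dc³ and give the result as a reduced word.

Multiply left to right, reducing at each step:
  d · c⁻¹ = cd
  (cd) · d = c
  c · c³ = c⁴

Answer: c⁴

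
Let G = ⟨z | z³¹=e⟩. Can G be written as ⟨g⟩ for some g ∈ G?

|G| = 31. The element z has order 31 (its powers give 31 distinct elements), so ⟨z⟩ = G and G is cyclic.

Answer: Yes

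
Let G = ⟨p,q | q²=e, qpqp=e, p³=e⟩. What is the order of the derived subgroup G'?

G' = [G, G] is generated by all commutators. The generator-pair commutators are: [p, q] = p².
The subgroup they normally generate is {e, p, p²}, of order 3.
Check: |G/G'| = 6/3 = 2 is the order of the abelianisation.

Answer: 3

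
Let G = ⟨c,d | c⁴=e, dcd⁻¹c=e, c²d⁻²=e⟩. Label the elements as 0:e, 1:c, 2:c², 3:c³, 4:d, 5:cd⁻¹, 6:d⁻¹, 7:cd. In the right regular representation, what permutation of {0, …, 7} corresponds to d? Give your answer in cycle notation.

(0 4 2 6)(1 7 3 5)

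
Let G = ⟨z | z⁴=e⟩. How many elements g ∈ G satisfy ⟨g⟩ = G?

G is cyclic of order 4. An element generates G iff its order is 4, and a cyclic group of order 4 has exactly φ(4) = 2 such elements.

Answer: 2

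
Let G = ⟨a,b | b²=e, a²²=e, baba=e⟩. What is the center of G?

An element z ∈ Z(G) iff z commutes with every generator.
For example a¹¹ is central: (a¹¹)·a = a¹² = a·(a¹¹); (a¹¹)·b = a¹¹b = b·(a¹¹).
Whereas a ∉ Z(G) since a·b = ab ≠ a²¹b = b·a.
Checking each of the 44 elements this way gives Z(G) = {e, a¹¹}, of order 2.

Answer: {e, a¹¹}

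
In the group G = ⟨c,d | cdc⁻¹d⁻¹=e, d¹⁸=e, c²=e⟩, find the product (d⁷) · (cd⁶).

Compute (d⁷) · (cd⁶) by multiplying left to right and reducing via the relations at each step:
  (d⁷) · c = cd⁷
  (cd⁷) · d⁶ = cd¹³

Answer: cd¹³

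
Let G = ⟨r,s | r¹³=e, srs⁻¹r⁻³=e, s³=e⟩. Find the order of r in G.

Compute successive powers until reaching e:
  r¹ = r, r² = r², r³ = r³, r⁴ = r⁴, r⁵ = r⁵, r⁶ = r⁶, r⁷ = r⁷, r⁸ = r⁸, r⁹ = r⁹, r¹⁰ = r¹⁰, r¹¹ = r¹¹, r¹² = r¹², r¹³ = e.
The smallest positive k with rᵏ = e is 13.

Answer: 13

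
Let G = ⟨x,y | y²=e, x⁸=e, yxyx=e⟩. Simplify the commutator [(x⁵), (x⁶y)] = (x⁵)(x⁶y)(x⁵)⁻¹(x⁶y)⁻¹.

[(x⁵), (x⁶y)] = (x⁵)·(x⁶y)·(x⁵)⁻¹·(x⁶y)⁻¹.
  (x⁵) · (x⁶y) = x³y
  (x³y) · (x³) = y
  y · (x⁶y) = x²

Answer: x²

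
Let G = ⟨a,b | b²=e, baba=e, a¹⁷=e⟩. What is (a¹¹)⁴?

Compute successive powers of (a¹¹), reducing at each step:
  (a¹¹)²: (a¹¹) · a¹¹ = a⁵
  (a¹¹)³: (a⁵) · a¹¹ = a¹⁶
  (a¹¹)⁴: (a¹⁶) · a¹¹ = a¹⁰

Answer: a¹⁰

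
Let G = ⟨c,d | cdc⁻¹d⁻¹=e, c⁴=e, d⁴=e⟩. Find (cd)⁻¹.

The order of (cd) is 4 (smallest k with (cd)ᵏ = e), so (cd)⁻¹ = (cd)³ = c³d³.
Check: (cd) · (c³d³) → (cd) · c³ = d;   d · d³ = e, giving e as required.

Answer: c³d³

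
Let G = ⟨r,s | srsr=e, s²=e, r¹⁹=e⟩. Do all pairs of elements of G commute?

r·s = rs but s·r = r¹⁸s, so r·s ≠ s·r and G is not abelian.

Answer: No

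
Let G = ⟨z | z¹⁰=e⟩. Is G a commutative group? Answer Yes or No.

G has a single generator, so G is cyclic and hence abelian.

Answer: Yes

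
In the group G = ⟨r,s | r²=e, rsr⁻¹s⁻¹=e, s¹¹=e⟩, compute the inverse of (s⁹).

The order of (s⁹) is 11 (smallest k with (s⁹)ᵏ = e), so (s⁹)⁻¹ = (s⁹)¹⁰ = s².
Check: (s⁹) · (s²) → (s⁹) · s² = e, giving e as required.

Answer: s²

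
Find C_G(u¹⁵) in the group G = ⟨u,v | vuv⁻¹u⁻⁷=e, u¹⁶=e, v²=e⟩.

⟨u¹⁵⟩ ⊆ C_G(u¹⁵) since powers of u¹⁵ commute with u¹⁵; so |C_G(u¹⁵)| ≥ |⟨u¹⁵⟩| = 16.
By orbit–stabilizer, |C_G(u¹⁵)| = |G| / |conj. class of u¹⁵| = 32 / 2 = 16.
The 16 elements commuting with u¹⁵ are {e, u, u², u³, u⁴, u⁵, u⁶, u⁷, u⁸, u⁹, u¹⁰, u¹¹, u¹², u¹³, u¹⁴, u¹⁵}.

Answer: {e, u, u², u³, u⁴, u⁵, u⁶, u⁷, u⁸, u⁹, u¹⁰, u¹¹, u¹², u¹³, u¹⁴, u¹⁵}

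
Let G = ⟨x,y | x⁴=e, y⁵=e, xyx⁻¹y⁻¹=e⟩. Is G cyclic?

|G| = 20. The element xy has order 20 (its powers give 20 distinct elements), so ⟨xy⟩ = G and G is cyclic.

Answer: Yes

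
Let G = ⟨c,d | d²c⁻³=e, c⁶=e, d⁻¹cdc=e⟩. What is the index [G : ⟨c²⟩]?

First find ord(c²) by computing successive powers:
  (c²)¹ = c², (c²)² = c⁴, (c²)³ = e.
So |⟨c²⟩| = ord(c²) = 3. With |G| = 12, by Lagrange [G : ⟨c²⟩] = 12/3 = 4.

Answer: 4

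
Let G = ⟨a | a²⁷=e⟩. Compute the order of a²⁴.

Compute successive powers until reaching e:
  (a²⁴)¹ = a²⁴, (a²⁴)² = a²¹, (a²⁴)³ = a¹⁸, (a²⁴)⁴ = a¹⁵, (a²⁴)⁵ = a¹², (a²⁴)⁶ = a⁹, (a²⁴)⁷ = a⁶, (a²⁴)⁸ = a³, (a²⁴)⁹ = e.
The smallest positive k with (a²⁴)ᵏ = e is 9.

Answer: 9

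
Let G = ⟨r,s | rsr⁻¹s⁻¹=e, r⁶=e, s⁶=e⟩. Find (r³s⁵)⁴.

Compute successive powers of (r³s⁵), reducing at each step:
  (r³s⁵)²: (r³s⁵) · r³ = s⁵;   (s⁵) · s⁵ = s⁴
  (r³s⁵)³: (s⁴) · r³ = r³s⁴;   (r³s⁴) · s⁵ = r³s³
  (r³s⁵)⁴: (r³s³) · r³ = s³;   (s³) · s⁵ = s²

Answer: s²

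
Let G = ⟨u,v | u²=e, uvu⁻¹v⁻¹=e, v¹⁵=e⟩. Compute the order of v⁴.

Compute successive powers until reaching e:
  (v⁴)¹ = v⁴, (v⁴)² = v⁸, (v⁴)³ = v¹², (v⁴)⁴ = v, (v⁴)⁵ = v⁵, (v⁴)⁶ = v⁹, (v⁴)⁷ = v¹³, (v⁴)⁸ = v², (v⁴)⁹ = v⁶, (v⁴)¹⁰ = v¹⁰, (v⁴)¹¹ = v¹⁴, (v⁴)¹² = v³, (v⁴)¹³ = v⁷, (v⁴)¹⁴ = v¹¹, (v⁴)¹⁵ = e.
The smallest positive k with (v⁴)ᵏ = e is 15.

Answer: 15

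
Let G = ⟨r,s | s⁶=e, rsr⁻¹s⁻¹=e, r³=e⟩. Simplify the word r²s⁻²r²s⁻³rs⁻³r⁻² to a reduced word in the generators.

Multiply left to right, reducing at each step:
  (r²) · s⁻² = r²s⁴
  (r²s⁴) · r² = rs⁴
  (rs⁴) · s⁻³ = rs
  (rs) · r = r²s
  (r²s) · s⁻³ = r²s⁴
  (r²s⁴) · r⁻² = s⁴

Answer: s⁴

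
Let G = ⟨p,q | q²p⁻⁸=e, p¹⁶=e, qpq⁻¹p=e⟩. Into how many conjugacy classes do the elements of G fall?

The conjugacy classes (representative and size) are:
  [e] (size 1), [p] (size 2), [p¹⁴] (size 2), [p¹³] (size 2), [p¹²] (size 2), [p⁵] (size 2), [p¹⁰] (size 2), [p⁷] (size 2), [p⁸] (size 1), [q⁻¹] (size 8), [p⁷q⁻¹] (size 8).
Class equation: 1 + 2 + 2 + 2 + 2 + 2 + 2 + 2 + 1 + 8 + 8 = 32 = |G|. So G has 11 conjugacy classes.

Answer: 11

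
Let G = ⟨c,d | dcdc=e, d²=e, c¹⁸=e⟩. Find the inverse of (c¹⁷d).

The order of (c¹⁷d) is 2 (smallest k with (c¹⁷d)ᵏ = e), so (c¹⁷d)⁻¹ = (c¹⁷d)¹ = c¹⁷d.
Check: (c¹⁷d) · (c¹⁷d) → (c¹⁷d) · c¹⁷ = d;   d · d = e, giving e as required.

Answer: c¹⁷d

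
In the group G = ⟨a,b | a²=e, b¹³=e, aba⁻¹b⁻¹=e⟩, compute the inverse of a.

The order of a is 2 (smallest k with aᵏ = e), so a⁻¹ = a¹ = a.
Check: a · a → a · a = e, giving e as required.

Answer: a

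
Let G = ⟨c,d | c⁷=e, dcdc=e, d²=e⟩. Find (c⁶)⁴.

Compute successive powers of (c⁶), reducing at each step:
  (c⁶)²: (c⁶) · c⁶ = c⁵
  (c⁶)³: (c⁵) · c⁶ = c⁴
  (c⁶)⁴: (c⁴) · c⁶ = c³

Answer: c³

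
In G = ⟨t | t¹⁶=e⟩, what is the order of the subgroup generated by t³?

|⟨t³⟩| equals the order of t³. Compute successive powers until reaching e:
  (t³)¹ = t³, (t³)² = t⁶, (t³)³ = t⁹, (t³)⁴ = t¹², (t³)⁵ = t¹⁵, (t³)⁶ = t², (t³)⁷ = t⁵, (t³)⁸ = t⁸, (t³)⁹ = t¹¹, (t³)¹⁰ = t¹⁴, (t³)¹¹ = t, (t³)¹² = t⁴, (t³)¹³ = t⁷, (t³)¹⁴ = t¹⁰, (t³)¹⁵ = t¹³, (t³)¹⁶ = e.
The smallest positive k with (t³)ᵏ = e is 16, so |⟨t³⟩| = 16.

Answer: 16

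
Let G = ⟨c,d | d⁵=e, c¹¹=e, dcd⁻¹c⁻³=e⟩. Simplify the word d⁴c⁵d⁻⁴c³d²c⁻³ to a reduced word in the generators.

Multiply left to right, reducing at each step:
  (d⁴) · c⁵ = c⁹d⁴
  (c⁹d⁴) · d⁻⁴ = c⁹
  (c⁹) · c³ = c
  c · d² = cd²
  (cd²) · c⁻³ = c⁷d²

Answer: c⁷d²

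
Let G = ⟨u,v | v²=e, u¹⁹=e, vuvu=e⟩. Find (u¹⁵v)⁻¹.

The order of (u¹⁵v) is 2 (smallest k with (u¹⁵v)ᵏ = e), so (u¹⁵v)⁻¹ = (u¹⁵v)¹ = u¹⁵v.
Check: (u¹⁵v) · (u¹⁵v) → (u¹⁵v) · u¹⁵ = v;   v · v = e, giving e as required.

Answer: u¹⁵v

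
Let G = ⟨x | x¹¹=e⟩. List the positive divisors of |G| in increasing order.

|G| = 11 = 11. By Lagrange's theorem the order of any subgroup divides 11; the divisors of 11 are 1, 11.

Answer: 1, 11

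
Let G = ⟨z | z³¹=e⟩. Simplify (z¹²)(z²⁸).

Compute (z¹²) · (z²⁸) by multiplying left to right and reducing via the relations at each step:
  (z¹²) · z²⁸ = z⁹

Answer: z⁹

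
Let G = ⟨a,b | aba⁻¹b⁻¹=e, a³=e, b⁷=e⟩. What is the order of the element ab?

Compute successive powers until reaching e:
  (ab)¹ = ab, (ab)² = a²b², (ab)³ = b³, (ab)⁴ = ab⁴, (ab)⁵ = a²b⁵, (ab)⁶ = b⁶, (ab)⁷ = a, (ab)⁸ = a²b, (ab)⁹ = b², (ab)¹⁰ = ab³, (ab)¹¹ = a²b⁴, (ab)¹² = b⁵, (ab)¹³ = ab⁶, (ab)¹⁴ = a², (ab)¹⁵ = b, (ab)¹⁶ = ab², (ab)¹⁷ = a²b³, (ab)¹⁸ = b⁴, (ab)¹⁹ = ab⁵, (ab)²⁰ = a²b⁶, (ab)²¹ = e.
The smallest positive k with (ab)ᵏ = e is 21.

Answer: 21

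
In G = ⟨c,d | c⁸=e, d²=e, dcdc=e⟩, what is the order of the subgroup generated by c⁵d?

|⟨c⁵d⟩| equals the order of c⁵d. Compute successive powers until reaching e:
  (c⁵d)¹ = c⁵d, (c⁵d)² = e.
The smallest positive k with (c⁵d)ᵏ = e is 2, so |⟨c⁵d⟩| = 2.

Answer: 2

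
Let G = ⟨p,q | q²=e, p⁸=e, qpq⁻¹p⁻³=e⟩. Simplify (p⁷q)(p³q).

Compute (p⁷q) · (p³q) by multiplying left to right and reducing via the relations at each step:
  (p⁷q) · p³ = q
  q · q = e

Answer: e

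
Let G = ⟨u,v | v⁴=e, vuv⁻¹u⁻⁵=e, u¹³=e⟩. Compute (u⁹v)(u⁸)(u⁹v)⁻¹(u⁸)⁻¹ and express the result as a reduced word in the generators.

[(u⁹v), (u⁸)] = (u⁹v)·(u⁸)·(u⁹v)⁻¹·(u⁸)⁻¹.
  (u⁹v) · (u⁸) = u¹⁰v
  (u¹⁰v) · (u⁶v³) = u
  u · (u⁵) = u⁶

Answer: u⁶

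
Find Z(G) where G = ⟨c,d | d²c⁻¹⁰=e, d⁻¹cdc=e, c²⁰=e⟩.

An element z ∈ Z(G) iff z commutes with every generator.
For example c¹⁰ is central: (c¹⁰)·c = c¹¹ = c·(c¹⁰); (c¹⁰)·d = d⁻¹ = d·(c¹⁰).
Whereas c ∉ Z(G) since c·d = cd ≠ c⁹d⁻¹ = d·c.
Checking each of the 40 elements this way gives Z(G) = {e, c¹⁰}, of order 2.

Answer: {e, c¹⁰}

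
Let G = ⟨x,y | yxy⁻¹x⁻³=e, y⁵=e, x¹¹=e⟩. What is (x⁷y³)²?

Compute successive powers of (x⁷y³), reducing at each step:
  (x⁷y³)²: (x⁷y³) · x⁷ = x⁹y³;   (x⁹y³) · y³ = x⁹y

Answer: x⁹y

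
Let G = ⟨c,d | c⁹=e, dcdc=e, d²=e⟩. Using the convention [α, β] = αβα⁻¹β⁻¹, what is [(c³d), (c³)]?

[(c³d), (c³)] = (c³d)·(c³)·(c³d)⁻¹·(c³)⁻¹.
  (c³d) · (c³) = d
  d · (c³d) = c⁶
  (c⁶) · (c⁶) = c³

Answer: c³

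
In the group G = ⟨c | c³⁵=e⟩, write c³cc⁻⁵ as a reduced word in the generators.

Multiply left to right, reducing at each step:
  (c³) · c = c⁴
  (c⁴) · c⁻⁵ = c³⁴

Answer: c³⁴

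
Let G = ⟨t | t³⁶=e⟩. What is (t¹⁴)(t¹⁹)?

Compute (t¹⁴) · (t¹⁹) by multiplying left to right and reducing via the relations at each step:
  (t¹⁴) · t¹⁹ = t³³

Answer: t³³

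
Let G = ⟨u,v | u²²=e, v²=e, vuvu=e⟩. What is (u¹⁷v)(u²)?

Compute (u¹⁷v) · (u²) by multiplying left to right and reducing via the relations at each step:
  (u¹⁷v) · u² = u¹⁵v

Answer: u¹⁵v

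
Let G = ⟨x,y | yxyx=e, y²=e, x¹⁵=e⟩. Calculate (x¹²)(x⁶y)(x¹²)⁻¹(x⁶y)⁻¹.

[(x¹²), (x⁶y)] = (x¹²)·(x⁶y)·(x¹²)⁻¹·(x⁶y)⁻¹.
  (x¹²) · (x⁶y) = x³y
  (x³y) · (x³) = y
  y · (x⁶y) = x⁹

Answer: x⁹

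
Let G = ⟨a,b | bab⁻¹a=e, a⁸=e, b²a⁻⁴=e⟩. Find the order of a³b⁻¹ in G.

Compute successive powers until reaching e:
  (a³b⁻¹)¹ = a³b⁻¹, (a³b⁻¹)² = a⁴, (a³b⁻¹)³ = a³b, (a³b⁻¹)⁴ = e.
The smallest positive k with (a³b⁻¹)ᵏ = e is 4.

Answer: 4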